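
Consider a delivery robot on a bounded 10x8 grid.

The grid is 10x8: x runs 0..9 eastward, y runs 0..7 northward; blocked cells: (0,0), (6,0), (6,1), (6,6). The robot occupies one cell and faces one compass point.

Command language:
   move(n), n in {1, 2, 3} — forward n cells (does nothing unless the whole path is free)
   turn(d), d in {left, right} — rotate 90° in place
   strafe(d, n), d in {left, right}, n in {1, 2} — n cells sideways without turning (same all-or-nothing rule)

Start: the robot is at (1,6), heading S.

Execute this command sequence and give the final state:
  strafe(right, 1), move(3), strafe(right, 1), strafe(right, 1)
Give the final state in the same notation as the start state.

at (0,3), heading S

initial: at (1,6), heading S
t=1 strafe(right, 1) ⇒ at (0,6), heading S
t=2 move(3) ⇒ at (0,3), heading S
t=3 strafe(right, 1) ⇒ at (0,3), heading S
t=4 strafe(right, 1) ⇒ at (0,3), heading S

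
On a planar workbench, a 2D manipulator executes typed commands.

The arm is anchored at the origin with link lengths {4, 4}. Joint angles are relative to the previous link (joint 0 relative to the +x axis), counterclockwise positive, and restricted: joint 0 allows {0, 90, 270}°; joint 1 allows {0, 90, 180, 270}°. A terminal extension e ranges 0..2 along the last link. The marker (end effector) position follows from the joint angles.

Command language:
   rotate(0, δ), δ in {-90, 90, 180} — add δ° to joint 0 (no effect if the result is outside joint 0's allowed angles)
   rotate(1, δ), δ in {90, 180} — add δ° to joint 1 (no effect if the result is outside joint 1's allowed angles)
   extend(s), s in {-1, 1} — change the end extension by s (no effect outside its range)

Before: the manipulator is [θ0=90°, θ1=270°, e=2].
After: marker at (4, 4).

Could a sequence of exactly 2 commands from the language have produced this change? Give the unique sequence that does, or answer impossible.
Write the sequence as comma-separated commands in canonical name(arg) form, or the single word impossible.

extend(-1), extend(-1)

initial: [θ0=90°, θ1=270°, e=2]
1. extend(-1) → [θ0=90°, θ1=270°, e=1]
2. extend(-1) → [θ0=90°, θ1=270°, e=0]
no other 2-command option fits: unique.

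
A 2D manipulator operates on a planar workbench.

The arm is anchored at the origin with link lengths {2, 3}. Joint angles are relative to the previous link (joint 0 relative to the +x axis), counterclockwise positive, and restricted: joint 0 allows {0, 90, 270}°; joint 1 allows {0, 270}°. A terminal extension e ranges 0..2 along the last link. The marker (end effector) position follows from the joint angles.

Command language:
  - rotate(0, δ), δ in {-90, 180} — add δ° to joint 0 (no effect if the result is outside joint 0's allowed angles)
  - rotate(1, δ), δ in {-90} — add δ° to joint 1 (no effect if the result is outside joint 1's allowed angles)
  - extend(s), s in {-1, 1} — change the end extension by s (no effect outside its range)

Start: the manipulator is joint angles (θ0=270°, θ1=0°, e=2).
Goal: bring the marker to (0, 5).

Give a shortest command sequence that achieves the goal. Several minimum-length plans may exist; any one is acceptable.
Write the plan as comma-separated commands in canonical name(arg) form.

from: joint angles (θ0=270°, θ1=0°, e=2)
step 1 (extend(-1)): joint angles (θ0=270°, θ1=0°, e=1)
step 2 (extend(-1)): joint angles (θ0=270°, θ1=0°, e=0)
step 3 (rotate(0, 180)): joint angles (θ0=90°, θ1=0°, e=0)
no 2-step plan works, so 3 is optimal.

extend(-1), extend(-1), rotate(0, 180)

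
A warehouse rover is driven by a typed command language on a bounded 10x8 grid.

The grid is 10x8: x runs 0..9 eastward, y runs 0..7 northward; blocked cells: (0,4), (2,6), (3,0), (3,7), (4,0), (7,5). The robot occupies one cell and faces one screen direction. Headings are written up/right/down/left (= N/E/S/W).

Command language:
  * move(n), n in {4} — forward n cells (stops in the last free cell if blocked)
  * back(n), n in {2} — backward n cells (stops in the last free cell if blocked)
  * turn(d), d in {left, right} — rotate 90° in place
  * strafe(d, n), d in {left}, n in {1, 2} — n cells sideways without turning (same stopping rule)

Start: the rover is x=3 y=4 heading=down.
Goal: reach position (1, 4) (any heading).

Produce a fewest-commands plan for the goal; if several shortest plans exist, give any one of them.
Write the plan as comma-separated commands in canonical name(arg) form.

initial: x=3 y=4 heading=down
1. turn(right) → x=3 y=4 heading=left
2. move(4) → x=1 y=4 heading=left
minimal: 2 command(s), checked below 2.

turn(right), move(4)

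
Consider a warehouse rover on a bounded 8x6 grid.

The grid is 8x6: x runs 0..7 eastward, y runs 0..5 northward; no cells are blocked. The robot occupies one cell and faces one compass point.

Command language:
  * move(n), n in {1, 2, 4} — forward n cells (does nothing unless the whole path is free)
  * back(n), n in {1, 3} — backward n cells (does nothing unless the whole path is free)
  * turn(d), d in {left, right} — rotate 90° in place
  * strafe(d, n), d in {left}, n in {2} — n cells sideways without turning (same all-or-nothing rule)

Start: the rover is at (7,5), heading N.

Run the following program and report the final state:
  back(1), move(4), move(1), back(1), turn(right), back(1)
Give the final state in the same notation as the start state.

begin: at (7,5), heading N
step 1 (back(1)): at (7,4), heading N
step 2 (move(4)): at (7,4), heading N
step 3 (move(1)): at (7,5), heading N
step 4 (back(1)): at (7,4), heading N
step 5 (turn(right)): at (7,4), heading E
step 6 (back(1)): at (6,4), heading E

at (6,4), heading E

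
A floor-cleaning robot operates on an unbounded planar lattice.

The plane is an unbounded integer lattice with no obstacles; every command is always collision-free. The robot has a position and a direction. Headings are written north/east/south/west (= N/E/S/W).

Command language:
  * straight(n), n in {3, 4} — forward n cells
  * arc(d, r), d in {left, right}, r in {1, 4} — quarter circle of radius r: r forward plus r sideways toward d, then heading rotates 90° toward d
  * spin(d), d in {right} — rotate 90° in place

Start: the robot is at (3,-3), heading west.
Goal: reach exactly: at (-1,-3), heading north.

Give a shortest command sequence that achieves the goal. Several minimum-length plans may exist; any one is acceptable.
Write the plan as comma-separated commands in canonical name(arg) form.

begin: at (3,-3), heading west
t=1 straight(4) ⇒ at (-1,-3), heading west
t=2 spin(right) ⇒ at (-1,-3), heading north
shorter routes all fall short; 2 is best.

straight(4), spin(right)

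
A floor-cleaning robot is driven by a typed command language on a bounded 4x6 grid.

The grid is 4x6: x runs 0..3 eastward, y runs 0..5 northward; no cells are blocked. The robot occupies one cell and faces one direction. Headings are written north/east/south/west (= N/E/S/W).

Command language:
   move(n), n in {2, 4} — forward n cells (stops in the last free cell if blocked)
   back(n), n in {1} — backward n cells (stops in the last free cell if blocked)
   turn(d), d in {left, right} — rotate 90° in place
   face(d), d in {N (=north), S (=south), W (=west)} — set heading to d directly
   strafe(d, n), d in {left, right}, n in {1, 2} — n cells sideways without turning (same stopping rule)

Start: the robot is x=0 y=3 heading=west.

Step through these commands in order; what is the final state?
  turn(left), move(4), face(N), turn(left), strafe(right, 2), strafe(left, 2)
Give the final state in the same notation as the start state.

initial: x=0 y=3 heading=west
[1] after turn(left): x=0 y=3 heading=south
[2] after move(4): x=0 y=0 heading=south
[3] after face(N): x=0 y=0 heading=north
[4] after turn(left): x=0 y=0 heading=west
[5] after strafe(right, 2): x=0 y=2 heading=west
[6] after strafe(left, 2): x=0 y=0 heading=west

x=0 y=0 heading=west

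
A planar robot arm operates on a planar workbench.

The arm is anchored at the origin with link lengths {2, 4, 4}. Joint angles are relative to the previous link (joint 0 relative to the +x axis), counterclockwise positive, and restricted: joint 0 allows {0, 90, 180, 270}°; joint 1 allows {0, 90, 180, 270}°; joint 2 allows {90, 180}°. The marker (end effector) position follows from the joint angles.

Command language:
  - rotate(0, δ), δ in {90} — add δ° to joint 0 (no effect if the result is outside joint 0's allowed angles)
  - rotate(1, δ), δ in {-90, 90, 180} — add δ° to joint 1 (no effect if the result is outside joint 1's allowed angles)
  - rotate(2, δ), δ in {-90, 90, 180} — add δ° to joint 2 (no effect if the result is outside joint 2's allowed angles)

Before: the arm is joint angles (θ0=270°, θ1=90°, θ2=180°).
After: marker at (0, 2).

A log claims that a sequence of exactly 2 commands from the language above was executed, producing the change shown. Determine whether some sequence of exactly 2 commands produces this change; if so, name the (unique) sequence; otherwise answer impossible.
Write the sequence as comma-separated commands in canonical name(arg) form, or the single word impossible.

rotate(0, 90), rotate(0, 90)

t0: joint angles (θ0=270°, θ1=90°, θ2=180°)
[1] after rotate(0, 90): joint angles (θ0=0°, θ1=90°, θ2=180°)
[2] after rotate(0, 90): joint angles (θ0=90°, θ1=90°, θ2=180°)
uniquely the one of 49 2-step routes that fits.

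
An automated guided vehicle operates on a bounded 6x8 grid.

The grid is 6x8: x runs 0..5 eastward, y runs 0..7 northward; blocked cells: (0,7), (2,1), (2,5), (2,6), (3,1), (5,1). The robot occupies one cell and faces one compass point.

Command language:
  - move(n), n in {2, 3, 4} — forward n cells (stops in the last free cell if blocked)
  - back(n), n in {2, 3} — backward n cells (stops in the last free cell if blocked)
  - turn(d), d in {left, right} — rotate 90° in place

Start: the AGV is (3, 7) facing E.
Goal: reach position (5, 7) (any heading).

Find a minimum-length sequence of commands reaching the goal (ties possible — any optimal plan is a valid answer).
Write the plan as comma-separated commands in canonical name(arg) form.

move(4)

begin: (3, 7) facing E
1. move(4) → (5, 7) facing E
nothing shorter than 1 reaches the goal.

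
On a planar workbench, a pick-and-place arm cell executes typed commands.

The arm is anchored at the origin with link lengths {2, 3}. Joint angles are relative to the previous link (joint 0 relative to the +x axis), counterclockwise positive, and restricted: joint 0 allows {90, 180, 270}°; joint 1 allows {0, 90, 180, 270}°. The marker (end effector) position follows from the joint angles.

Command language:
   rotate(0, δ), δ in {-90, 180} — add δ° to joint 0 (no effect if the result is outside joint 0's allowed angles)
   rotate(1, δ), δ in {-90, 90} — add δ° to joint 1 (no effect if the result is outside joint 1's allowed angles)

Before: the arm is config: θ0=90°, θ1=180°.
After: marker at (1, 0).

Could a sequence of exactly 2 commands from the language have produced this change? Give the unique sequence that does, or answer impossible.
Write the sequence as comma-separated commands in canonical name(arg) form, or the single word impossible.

rotate(0, 180), rotate(0, -90)

key: running rotate(0, -90) before rotate(0, 180) would end elsewhere — order is forced
from: config: θ0=90°, θ1=180°
t=1 rotate(0, 180) ⇒ config: θ0=270°, θ1=180°
t=2 rotate(0, -90) ⇒ config: θ0=180°, θ1=180°
uniquely the one of 16 2-step routes that fits.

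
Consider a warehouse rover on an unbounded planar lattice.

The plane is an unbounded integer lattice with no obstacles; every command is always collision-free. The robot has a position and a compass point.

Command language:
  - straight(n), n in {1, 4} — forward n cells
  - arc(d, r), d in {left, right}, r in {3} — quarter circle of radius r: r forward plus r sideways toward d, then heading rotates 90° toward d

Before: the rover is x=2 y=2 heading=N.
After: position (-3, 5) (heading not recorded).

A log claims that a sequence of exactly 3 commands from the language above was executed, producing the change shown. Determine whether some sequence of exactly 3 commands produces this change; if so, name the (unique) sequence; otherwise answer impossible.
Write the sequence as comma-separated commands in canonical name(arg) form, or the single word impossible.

arc(left, 3), straight(1), straight(1)

key: order matters: swapping arc(left, 3) and straight(1) lands elsewhere
initial: x=2 y=2 heading=N
[1] after arc(left, 3): x=-1 y=5 heading=W
[2] after straight(1): x=-2 y=5 heading=W
[3] after straight(1): x=-3 y=5 heading=W
no rival 3-sequence matches.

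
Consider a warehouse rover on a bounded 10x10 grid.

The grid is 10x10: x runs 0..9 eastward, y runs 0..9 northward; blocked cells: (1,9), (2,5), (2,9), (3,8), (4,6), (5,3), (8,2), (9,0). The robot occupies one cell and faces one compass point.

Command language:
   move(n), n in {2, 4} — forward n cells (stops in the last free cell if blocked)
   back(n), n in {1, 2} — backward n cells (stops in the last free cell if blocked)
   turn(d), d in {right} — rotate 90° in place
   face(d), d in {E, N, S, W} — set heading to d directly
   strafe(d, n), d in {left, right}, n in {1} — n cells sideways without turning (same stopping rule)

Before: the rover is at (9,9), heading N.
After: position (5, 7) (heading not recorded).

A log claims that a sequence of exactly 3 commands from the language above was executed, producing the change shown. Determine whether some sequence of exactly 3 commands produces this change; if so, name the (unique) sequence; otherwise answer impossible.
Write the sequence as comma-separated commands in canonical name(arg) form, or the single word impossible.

back(2), face(W), move(4)

key: running move(4) before back(2) would end elsewhere — order is forced
t0: at (9,9), heading N
1. back(2) → at (9,7), heading N
2. face(W) → at (9,7), heading W
3. move(4) → at (5,7), heading W
all 1331 alternatives checked — unique.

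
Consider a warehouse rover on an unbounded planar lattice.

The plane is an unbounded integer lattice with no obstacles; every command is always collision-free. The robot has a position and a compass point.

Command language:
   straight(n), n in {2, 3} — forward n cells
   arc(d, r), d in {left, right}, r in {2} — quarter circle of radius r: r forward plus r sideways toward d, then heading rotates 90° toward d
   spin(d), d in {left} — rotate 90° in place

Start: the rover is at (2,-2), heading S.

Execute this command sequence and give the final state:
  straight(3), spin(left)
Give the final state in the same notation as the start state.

start: at (2,-2), heading S
t=1 straight(3) ⇒ at (2,-5), heading S
t=2 spin(left) ⇒ at (2,-5), heading E

at (2,-5), heading E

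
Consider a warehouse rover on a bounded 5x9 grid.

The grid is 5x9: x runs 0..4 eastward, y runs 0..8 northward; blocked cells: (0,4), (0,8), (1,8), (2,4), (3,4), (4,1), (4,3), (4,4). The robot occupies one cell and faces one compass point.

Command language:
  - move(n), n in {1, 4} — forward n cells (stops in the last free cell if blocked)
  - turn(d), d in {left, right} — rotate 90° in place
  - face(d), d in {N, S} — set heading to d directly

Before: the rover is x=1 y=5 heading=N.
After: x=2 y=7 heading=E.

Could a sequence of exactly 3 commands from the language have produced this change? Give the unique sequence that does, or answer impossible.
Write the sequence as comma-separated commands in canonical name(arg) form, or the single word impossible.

key: position moved to (2,7) AND the heading swung to E — translation plus rotation needed
initial: x=1 y=5 heading=N
1. move(4) → x=1 y=7 heading=N
2. turn(right) → x=1 y=7 heading=E
3. move(1) → x=2 y=7 heading=E
no other 3-command option fits: unique.

move(4), turn(right), move(1)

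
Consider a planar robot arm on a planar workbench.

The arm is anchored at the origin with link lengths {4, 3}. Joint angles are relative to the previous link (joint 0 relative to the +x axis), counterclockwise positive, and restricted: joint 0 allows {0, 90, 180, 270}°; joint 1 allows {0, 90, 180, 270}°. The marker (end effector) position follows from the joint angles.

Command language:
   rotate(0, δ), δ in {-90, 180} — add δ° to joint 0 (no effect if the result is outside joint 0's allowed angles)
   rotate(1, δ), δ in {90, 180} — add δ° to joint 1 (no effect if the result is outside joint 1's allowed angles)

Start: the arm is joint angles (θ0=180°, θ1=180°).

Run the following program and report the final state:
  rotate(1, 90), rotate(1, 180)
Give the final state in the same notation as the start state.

joint angles (θ0=180°, θ1=90°)

begin: joint angles (θ0=180°, θ1=180°)
1. rotate(1, 90) → joint angles (θ0=180°, θ1=270°)
2. rotate(1, 180) → joint angles (θ0=180°, θ1=90°)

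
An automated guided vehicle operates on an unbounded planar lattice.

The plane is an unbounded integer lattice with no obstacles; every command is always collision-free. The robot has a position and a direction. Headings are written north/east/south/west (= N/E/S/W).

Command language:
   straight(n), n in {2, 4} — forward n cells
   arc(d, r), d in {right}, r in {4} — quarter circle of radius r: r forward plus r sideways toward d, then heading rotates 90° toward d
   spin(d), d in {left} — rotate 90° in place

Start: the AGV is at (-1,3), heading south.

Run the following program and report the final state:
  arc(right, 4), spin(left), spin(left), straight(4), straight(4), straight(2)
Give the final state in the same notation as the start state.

initial: at (-1,3), heading south
step 1 (arc(right, 4)): at (-5,-1), heading west
step 2 (spin(left)): at (-5,-1), heading south
step 3 (spin(left)): at (-5,-1), heading east
step 4 (straight(4)): at (-1,-1), heading east
step 5 (straight(4)): at (3,-1), heading east
step 6 (straight(2)): at (5,-1), heading east

at (5,-1), heading east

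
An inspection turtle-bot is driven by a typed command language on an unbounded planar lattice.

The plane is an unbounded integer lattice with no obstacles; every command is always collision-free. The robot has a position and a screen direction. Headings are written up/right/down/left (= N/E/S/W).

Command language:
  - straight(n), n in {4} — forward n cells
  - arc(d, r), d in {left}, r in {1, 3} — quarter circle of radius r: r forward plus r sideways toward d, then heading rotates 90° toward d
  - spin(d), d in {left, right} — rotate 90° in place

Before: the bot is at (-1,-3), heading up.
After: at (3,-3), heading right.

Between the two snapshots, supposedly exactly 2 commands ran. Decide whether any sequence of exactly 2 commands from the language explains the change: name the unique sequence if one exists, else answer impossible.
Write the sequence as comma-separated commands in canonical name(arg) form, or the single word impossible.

key: order matters: swapping spin(right) and straight(4) lands elsewhere
start: at (-1,-3), heading up
step 1 (spin(right)): at (-1,-3), heading right
step 2 (straight(4)): at (3,-3), heading right
no other 2-command option fits: unique.

spin(right), straight(4)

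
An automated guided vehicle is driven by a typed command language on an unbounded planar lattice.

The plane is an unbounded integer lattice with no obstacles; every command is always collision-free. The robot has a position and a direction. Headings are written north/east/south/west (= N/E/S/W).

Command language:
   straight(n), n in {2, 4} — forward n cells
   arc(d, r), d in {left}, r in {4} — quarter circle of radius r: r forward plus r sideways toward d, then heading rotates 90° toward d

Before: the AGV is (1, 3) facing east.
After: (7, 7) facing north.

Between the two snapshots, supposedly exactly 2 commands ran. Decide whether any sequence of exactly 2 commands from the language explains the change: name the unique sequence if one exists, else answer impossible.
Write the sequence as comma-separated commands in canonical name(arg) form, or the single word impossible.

key: position moved to (7,7) AND the heading swung to N — translation plus rotation needed
from: (1, 3) facing east
[1] after straight(2): (3, 3) facing east
[2] after arc(left, 4): (7, 7) facing north
no other 2-command option fits: unique.

straight(2), arc(left, 4)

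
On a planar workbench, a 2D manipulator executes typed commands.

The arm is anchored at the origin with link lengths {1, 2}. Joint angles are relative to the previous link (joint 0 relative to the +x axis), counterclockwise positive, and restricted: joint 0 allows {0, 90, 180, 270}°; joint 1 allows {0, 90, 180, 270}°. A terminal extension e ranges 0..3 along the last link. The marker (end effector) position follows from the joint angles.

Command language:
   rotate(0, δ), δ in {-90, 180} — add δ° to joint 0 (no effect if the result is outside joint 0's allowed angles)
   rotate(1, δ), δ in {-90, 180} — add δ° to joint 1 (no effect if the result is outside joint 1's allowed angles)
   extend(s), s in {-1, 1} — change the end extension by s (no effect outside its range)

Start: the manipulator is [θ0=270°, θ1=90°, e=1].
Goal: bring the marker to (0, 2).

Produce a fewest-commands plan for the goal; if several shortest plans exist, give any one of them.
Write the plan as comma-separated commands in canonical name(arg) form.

rotate(1, 180), rotate(1, -90)

start: [θ0=270°, θ1=90°, e=1]
[1] after rotate(1, 180): [θ0=270°, θ1=270°, e=1]
[2] after rotate(1, -90): [θ0=270°, θ1=180°, e=1]
nothing shorter than 2 reaches the goal.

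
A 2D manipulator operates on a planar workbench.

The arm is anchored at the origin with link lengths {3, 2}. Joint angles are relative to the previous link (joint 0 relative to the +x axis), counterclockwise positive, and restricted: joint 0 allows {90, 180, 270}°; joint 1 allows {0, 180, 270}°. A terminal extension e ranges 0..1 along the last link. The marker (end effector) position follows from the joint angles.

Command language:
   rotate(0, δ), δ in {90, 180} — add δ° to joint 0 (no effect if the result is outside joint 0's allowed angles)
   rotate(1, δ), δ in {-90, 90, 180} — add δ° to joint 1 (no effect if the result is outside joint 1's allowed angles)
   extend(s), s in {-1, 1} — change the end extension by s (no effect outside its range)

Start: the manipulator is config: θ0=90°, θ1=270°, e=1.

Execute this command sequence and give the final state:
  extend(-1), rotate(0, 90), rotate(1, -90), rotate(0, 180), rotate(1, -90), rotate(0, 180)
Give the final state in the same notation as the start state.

initial: config: θ0=90°, θ1=270°, e=1
1. extend(-1) → config: θ0=90°, θ1=270°, e=0
2. rotate(0, 90) → config: θ0=180°, θ1=270°, e=0
3. rotate(1, -90) → config: θ0=180°, θ1=180°, e=0
4. rotate(0, 180) → config: θ0=180°, θ1=180°, e=0
5. rotate(1, -90) → config: θ0=180°, θ1=180°, e=0
6. rotate(0, 180) → config: θ0=180°, θ1=180°, e=0

config: θ0=180°, θ1=180°, e=0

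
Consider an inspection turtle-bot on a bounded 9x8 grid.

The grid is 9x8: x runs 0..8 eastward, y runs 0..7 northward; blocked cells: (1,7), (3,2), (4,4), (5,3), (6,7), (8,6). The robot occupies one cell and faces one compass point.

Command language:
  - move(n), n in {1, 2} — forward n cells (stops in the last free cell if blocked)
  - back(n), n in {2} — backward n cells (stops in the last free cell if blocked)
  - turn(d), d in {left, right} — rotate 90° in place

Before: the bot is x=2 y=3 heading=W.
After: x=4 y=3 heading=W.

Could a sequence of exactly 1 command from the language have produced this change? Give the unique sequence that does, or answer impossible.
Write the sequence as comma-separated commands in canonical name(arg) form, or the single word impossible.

back(2)

key: still facing W — the one step turns nothing
start: x=2 y=3 heading=W
step 1 (back(2)): x=4 y=3 heading=W
uniquely the one of 5 1-step routes that fits.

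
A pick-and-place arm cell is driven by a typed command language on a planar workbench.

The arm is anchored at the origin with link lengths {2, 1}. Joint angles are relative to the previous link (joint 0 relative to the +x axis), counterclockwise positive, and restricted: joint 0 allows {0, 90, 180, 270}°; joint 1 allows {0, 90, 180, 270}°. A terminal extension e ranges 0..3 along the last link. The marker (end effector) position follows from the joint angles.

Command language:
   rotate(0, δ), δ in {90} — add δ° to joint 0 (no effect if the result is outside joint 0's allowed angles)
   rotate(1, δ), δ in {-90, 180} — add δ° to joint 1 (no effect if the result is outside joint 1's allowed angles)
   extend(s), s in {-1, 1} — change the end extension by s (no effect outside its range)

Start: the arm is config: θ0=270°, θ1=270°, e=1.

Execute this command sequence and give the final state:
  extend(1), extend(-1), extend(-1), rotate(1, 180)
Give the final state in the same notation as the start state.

config: θ0=270°, θ1=90°, e=0

start: config: θ0=270°, θ1=270°, e=1
t=1 extend(1) ⇒ config: θ0=270°, θ1=270°, e=2
t=2 extend(-1) ⇒ config: θ0=270°, θ1=270°, e=1
t=3 extend(-1) ⇒ config: θ0=270°, θ1=270°, e=0
t=4 rotate(1, 180) ⇒ config: θ0=270°, θ1=90°, e=0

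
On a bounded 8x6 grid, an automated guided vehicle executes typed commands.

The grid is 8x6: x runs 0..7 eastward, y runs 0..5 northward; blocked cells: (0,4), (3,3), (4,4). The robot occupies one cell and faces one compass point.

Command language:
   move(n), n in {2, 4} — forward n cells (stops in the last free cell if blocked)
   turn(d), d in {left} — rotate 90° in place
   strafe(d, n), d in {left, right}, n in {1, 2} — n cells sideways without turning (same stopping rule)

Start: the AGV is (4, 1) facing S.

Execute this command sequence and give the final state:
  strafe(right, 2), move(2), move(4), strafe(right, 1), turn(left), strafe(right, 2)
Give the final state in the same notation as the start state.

t0: (4, 1) facing S
step 1 (strafe(right, 2)): (2, 1) facing S
step 2 (move(2)): (2, 0) facing S
step 3 (move(4)): (2, 0) facing S
step 4 (strafe(right, 1)): (1, 0) facing S
step 5 (turn(left)): (1, 0) facing E
step 6 (strafe(right, 2)): (1, 0) facing E

(1, 0) facing E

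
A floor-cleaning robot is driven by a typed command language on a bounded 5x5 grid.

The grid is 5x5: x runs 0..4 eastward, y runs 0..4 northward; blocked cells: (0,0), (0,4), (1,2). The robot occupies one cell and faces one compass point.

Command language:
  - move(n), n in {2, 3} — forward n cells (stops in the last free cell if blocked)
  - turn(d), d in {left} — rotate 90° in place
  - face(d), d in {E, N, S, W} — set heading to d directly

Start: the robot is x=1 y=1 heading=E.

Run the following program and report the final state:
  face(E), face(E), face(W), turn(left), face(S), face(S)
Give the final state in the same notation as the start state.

x=1 y=1 heading=S

initial: x=1 y=1 heading=E
[1] after face(E): x=1 y=1 heading=E
[2] after face(E): x=1 y=1 heading=E
[3] after face(W): x=1 y=1 heading=W
[4] after turn(left): x=1 y=1 heading=S
[5] after face(S): x=1 y=1 heading=S
[6] after face(S): x=1 y=1 heading=S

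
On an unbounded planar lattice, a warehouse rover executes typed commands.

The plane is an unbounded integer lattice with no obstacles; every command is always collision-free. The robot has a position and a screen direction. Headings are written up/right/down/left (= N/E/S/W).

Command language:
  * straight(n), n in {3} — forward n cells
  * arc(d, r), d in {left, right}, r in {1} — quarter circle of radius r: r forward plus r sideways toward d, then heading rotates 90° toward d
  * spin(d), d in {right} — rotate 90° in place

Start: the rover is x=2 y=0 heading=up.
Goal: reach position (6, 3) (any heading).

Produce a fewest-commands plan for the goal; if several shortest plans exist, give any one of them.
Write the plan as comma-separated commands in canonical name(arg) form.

initial: x=2 y=0 heading=up
1. arc(right, 1) → x=3 y=1 heading=right
2. straight(3) → x=6 y=1 heading=right
3. arc(left, 1) → x=7 y=2 heading=up
4. arc(left, 1) → x=6 y=3 heading=left
nothing shorter than 4 reaches the goal.

arc(right, 1), straight(3), arc(left, 1), arc(left, 1)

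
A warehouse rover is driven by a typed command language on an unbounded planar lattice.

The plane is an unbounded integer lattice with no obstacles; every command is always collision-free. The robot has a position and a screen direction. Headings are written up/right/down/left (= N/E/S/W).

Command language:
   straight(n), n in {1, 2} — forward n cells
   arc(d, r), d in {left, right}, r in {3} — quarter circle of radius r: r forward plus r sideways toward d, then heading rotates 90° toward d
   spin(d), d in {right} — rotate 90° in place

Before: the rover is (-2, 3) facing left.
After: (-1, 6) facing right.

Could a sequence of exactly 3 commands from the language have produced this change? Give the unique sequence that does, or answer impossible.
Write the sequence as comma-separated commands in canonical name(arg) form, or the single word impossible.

key: position moved to (-1,6) AND the heading swung to E — translation plus rotation needed
begin: (-2, 3) facing left
1. straight(2) → (-4, 3) facing left
2. spin(right) → (-4, 3) facing up
3. arc(right, 3) → (-1, 6) facing right
no rival 3-sequence matches.

straight(2), spin(right), arc(right, 3)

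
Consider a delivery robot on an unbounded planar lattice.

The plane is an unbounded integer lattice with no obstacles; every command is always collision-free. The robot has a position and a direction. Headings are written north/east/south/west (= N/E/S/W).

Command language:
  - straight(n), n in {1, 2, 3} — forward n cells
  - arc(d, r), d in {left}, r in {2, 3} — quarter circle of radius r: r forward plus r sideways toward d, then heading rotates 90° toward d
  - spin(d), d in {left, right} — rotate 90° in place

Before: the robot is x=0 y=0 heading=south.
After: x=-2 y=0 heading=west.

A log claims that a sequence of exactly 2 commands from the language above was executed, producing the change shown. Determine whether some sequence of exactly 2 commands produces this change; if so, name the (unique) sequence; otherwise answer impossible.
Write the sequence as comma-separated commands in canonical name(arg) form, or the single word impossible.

spin(right), straight(2)

key: position moved to (-2,0) AND the heading swung to W — translation plus rotation needed
begin: x=0 y=0 heading=south
t=1 spin(right) ⇒ x=0 y=0 heading=west
t=2 straight(2) ⇒ x=-2 y=0 heading=west
no rival 2-sequence matches.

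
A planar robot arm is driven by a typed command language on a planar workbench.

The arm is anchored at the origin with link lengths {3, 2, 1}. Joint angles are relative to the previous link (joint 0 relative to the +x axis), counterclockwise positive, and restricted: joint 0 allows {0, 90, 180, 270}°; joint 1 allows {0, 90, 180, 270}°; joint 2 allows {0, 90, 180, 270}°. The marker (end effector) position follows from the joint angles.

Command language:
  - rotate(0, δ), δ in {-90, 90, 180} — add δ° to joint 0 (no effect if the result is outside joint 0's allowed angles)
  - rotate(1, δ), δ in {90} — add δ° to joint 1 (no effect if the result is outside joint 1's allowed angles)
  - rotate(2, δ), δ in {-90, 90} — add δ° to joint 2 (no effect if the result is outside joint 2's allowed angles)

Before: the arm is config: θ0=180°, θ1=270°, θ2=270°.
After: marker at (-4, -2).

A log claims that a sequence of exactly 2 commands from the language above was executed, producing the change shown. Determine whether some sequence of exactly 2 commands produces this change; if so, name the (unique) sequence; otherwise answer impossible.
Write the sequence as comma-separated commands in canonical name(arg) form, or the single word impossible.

from: config: θ0=180°, θ1=270°, θ2=270°
step 1 (rotate(1, 90)): config: θ0=180°, θ1=0°, θ2=270°
step 2 (rotate(1, 90)): config: θ0=180°, θ1=90°, θ2=270°
all 36 alternatives checked — unique.

rotate(1, 90), rotate(1, 90)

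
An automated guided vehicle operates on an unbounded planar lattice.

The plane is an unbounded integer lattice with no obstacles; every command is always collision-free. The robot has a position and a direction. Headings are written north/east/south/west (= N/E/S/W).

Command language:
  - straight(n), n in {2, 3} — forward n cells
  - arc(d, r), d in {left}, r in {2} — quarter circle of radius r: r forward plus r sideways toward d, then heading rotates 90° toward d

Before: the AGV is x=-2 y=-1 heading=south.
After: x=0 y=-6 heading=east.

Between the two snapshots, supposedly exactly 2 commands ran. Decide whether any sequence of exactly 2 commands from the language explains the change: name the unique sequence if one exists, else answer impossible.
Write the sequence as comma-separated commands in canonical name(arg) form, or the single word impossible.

key: order matters: swapping straight(3) and arc(left, 2) lands elsewhere
initial: x=-2 y=-1 heading=south
t=1 straight(3) ⇒ x=-2 y=-4 heading=south
t=2 arc(left, 2) ⇒ x=0 y=-6 heading=east
no rival 2-sequence matches.

straight(3), arc(left, 2)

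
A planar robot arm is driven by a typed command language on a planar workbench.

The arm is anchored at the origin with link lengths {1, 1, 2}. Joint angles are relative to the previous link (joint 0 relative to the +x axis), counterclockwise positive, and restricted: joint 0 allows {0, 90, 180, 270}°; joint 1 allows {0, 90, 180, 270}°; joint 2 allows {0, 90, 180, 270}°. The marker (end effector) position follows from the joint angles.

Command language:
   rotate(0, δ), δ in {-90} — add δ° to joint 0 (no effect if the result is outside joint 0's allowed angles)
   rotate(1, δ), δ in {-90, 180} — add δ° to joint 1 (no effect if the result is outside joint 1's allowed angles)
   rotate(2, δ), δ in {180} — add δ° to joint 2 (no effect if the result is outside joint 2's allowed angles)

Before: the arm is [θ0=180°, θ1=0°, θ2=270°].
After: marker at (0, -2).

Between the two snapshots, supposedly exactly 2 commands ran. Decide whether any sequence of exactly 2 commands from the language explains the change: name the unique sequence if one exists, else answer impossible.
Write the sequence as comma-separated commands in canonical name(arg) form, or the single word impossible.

start: [θ0=180°, θ1=0°, θ2=270°]
t=1 rotate(1, -90) ⇒ [θ0=180°, θ1=270°, θ2=270°]
t=2 rotate(1, -90) ⇒ [θ0=180°, θ1=180°, θ2=270°]
no rival 2-sequence matches.

rotate(1, -90), rotate(1, -90)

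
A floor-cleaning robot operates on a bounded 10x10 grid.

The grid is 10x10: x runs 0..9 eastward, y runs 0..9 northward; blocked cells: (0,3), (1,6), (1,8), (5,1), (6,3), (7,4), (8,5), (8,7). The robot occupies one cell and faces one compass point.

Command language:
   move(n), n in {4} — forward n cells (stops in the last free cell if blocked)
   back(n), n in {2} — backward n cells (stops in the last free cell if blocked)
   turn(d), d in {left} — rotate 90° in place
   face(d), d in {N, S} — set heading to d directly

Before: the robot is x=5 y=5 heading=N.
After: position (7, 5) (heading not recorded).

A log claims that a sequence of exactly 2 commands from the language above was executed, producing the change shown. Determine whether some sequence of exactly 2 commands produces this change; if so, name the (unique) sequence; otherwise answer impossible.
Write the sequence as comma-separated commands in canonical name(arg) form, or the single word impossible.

key: running back(2) before turn(left) would end elsewhere — order is forced
start: x=5 y=5 heading=N
1. turn(left) → x=5 y=5 heading=W
2. back(2) → x=7 y=5 heading=W
no other 2-command option fits: unique.

turn(left), back(2)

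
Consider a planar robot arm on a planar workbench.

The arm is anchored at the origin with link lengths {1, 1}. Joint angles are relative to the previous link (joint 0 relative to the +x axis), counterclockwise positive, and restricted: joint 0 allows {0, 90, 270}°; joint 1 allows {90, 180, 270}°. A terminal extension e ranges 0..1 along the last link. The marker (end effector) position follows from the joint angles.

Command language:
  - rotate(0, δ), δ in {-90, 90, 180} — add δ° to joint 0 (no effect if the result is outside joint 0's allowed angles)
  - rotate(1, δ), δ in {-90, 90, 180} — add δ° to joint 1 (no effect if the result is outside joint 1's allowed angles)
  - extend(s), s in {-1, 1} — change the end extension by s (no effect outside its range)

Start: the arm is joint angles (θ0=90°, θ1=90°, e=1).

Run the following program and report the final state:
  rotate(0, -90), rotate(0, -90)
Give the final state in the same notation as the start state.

joint angles (θ0=270°, θ1=90°, e=1)

begin: joint angles (θ0=90°, θ1=90°, e=1)
1. rotate(0, -90) → joint angles (θ0=0°, θ1=90°, e=1)
2. rotate(0, -90) → joint angles (θ0=270°, θ1=90°, e=1)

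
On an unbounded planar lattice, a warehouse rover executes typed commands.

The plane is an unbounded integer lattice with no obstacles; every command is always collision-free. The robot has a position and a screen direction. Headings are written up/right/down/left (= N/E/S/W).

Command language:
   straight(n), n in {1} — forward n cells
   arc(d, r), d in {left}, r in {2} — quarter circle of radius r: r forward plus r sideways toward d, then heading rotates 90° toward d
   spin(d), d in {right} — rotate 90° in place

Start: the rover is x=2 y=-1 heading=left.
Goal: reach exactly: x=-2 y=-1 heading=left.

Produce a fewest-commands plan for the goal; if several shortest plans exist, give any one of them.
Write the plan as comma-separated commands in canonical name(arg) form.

begin: x=2 y=-1 heading=left
t=1 arc(left, 2) ⇒ x=0 y=-3 heading=down
t=2 spin(right) ⇒ x=0 y=-3 heading=left
t=3 spin(right) ⇒ x=0 y=-3 heading=up
t=4 arc(left, 2) ⇒ x=-2 y=-1 heading=left
shorter routes all fall short; 4 is best.

arc(left, 2), spin(right), spin(right), arc(left, 2)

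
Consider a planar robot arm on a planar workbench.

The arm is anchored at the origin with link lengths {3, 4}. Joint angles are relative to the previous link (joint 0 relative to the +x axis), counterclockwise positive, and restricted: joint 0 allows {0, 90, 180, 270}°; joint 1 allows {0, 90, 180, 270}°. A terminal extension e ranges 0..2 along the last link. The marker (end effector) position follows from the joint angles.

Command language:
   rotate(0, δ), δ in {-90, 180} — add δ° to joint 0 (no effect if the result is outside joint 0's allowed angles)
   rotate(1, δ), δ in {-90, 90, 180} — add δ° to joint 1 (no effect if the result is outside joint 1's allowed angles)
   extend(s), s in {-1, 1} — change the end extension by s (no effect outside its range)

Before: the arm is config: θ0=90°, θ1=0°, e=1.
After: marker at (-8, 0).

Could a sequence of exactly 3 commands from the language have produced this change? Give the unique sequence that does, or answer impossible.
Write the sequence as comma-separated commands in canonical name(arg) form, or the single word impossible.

t0: config: θ0=90°, θ1=0°, e=1
[1] after rotate(0, -90): config: θ0=0°, θ1=0°, e=1
[2] after rotate(0, -90): config: θ0=270°, θ1=0°, e=1
[3] after rotate(0, -90): config: θ0=180°, θ1=0°, e=1
uniquely the one of 343 3-step routes that fits.

rotate(0, -90), rotate(0, -90), rotate(0, -90)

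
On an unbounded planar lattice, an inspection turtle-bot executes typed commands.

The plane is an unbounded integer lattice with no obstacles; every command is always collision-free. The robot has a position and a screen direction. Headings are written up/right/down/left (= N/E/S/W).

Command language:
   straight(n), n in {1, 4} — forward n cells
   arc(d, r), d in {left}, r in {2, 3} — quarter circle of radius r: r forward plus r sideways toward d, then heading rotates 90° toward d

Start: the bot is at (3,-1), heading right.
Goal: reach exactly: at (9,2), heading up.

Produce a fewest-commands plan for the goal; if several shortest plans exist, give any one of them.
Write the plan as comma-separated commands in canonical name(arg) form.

straight(4), arc(left, 2), straight(1)

from: at (3,-1), heading right
step 1 (straight(4)): at (7,-1), heading right
step 2 (arc(left, 2)): at (9,1), heading up
step 3 (straight(1)): at (9,2), heading up
shorter routes all fall short; 3 is best.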